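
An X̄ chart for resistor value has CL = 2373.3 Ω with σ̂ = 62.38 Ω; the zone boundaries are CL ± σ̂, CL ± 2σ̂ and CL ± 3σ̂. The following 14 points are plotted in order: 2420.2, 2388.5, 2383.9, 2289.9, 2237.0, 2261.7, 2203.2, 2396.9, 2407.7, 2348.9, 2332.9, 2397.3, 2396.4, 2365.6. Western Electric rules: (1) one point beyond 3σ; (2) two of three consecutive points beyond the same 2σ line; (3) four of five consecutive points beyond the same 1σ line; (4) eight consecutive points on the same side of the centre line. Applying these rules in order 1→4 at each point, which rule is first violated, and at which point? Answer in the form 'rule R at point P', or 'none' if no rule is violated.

rule 2 at point 7

Zone of each point (C = within 1σ̂, B = 1σ̂–2σ̂, A = 2σ̂–3σ̂, * = beyond 3σ̂; sign = side of CL): 1:+C, 2:+C, 3:+C, 4:-B, 5:-A, 6:-B, 7:-A, 8:+C, 9:+C, 10:-C, 11:-C, 12:+C, 13:+C, 14:-C
Rule 2 (two of three consecutive points beyond the same 2σ limit) is satisfied at point 7.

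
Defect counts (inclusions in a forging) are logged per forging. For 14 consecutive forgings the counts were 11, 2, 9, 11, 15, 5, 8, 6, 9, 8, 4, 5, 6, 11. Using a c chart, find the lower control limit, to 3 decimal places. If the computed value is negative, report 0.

c̄ = (11 + 2 + 9 + 11 + 15 + 5 + 8 + 6 + 9 + 8 + 4 + 5 + 6 + 11) / 14 = 110 / 14 = 7.8571
LCL = c̄ − 3√c̄ = 7.8571 − 3 × 2.8031 = -0.5520 → 0 (cannot be negative)

0.000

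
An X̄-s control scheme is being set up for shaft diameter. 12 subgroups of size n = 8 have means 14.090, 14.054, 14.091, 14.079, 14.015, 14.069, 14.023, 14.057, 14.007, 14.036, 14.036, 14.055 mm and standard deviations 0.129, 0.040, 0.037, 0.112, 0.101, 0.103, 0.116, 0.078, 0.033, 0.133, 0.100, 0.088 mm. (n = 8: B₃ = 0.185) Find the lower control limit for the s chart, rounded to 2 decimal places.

0.02

s̄ = (0.129 + 0.040 + 0.037 + 0.112 + 0.101 + 0.103 + 0.116 + 0.078 + 0.033 + 0.133 + 0.100 + 0.088) / 12 = 0.0892
LCL_s = B₃·s̄ = 0.185 × 0.0892 = 0.0165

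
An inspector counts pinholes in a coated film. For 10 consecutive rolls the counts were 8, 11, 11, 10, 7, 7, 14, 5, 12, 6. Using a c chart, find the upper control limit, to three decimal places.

18.150

c̄ = (8 + 11 + 11 + 10 + 7 + 7 + 14 + 5 + 12 + 6) / 10 = 91 / 10 = 9.1000
UCL = c̄ + 3√c̄ = 9.1000 + 3 × √9.1000 = 9.1000 + 3 × 3.0166 = 18.1499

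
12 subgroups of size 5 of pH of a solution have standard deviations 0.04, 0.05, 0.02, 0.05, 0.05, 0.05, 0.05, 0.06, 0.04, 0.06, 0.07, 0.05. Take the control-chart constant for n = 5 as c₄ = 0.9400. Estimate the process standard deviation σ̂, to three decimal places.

0.052

s̄ = (0.04 + 0.05 + 0.02 + 0.05 + 0.05 + 0.05 + 0.05 + 0.06 + 0.04 + 0.06 + 0.07 + 0.05) / 12 = 0.0492
σ̂ = s̄ / c₄ = 0.0492 / 0.9400 = 0.0523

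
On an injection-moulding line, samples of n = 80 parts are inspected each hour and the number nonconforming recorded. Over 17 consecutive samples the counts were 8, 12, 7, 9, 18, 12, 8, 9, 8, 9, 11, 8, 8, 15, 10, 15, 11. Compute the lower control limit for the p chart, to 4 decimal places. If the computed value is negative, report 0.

0.0178

p̄ = Σdᵢ / (k·n) = 178 / (17 × 80) = 0.13088
LCL = p̄ − 3·√(p̄(1−p̄)/n) = 0.13088 − 3 × 0.03771 = 0.01776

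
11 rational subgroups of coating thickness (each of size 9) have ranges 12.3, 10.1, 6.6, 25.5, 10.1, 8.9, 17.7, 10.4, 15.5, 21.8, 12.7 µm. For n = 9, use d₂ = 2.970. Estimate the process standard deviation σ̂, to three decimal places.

4.640

R̄ = (12.3 + 10.1 + 6.6 + 25.5 + 10.1 + 8.9 + 17.7 + 10.4 + 15.5 + 21.8 + 12.7) / 11 = 13.7818
σ̂ = R̄ / d₂ = 13.7818 / 2.970 = 4.6403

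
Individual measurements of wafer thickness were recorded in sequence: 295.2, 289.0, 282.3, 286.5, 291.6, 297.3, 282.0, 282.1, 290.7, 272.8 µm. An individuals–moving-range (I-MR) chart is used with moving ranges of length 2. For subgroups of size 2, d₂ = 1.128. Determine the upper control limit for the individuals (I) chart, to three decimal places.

X̄ = (295.2 + 289.0 + 282.3 + 286.5 + 291.6 + 297.3 + 282.0 + 282.1 + 290.7 + 272.8) / 10 = 286.9500
Moving ranges: 6.2, 6.7, 4.2, 5.1, 5.7, 15.3, 0.1, 8.6, 17.9; M̄R̄ = 69.8000 / 9 = 7.7556
UCL = X̄ + 3·M̄R̄/d₂ = 286.9500 + 3 × 7.7556 / 1.128 = 307.5765

307.576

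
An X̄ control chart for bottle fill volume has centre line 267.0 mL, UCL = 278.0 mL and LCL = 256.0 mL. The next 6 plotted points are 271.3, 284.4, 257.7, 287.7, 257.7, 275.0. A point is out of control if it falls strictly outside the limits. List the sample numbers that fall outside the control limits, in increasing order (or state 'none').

Compare each point to [256.0, 278.0]: sample 2 = 284.4 > UCL; sample 4 = 287.7 > UCL.

2, 4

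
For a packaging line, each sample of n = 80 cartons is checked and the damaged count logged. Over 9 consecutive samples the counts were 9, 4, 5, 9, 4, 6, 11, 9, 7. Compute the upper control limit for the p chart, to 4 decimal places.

0.1843

p̄ = Σdᵢ / (k·n) = 64 / (9 × 80) = 0.08889
UCL = p̄ + 3·√(p̄(1−p̄)/n) = 0.08889 + 3 × √(0.08889×0.91111/80) = 0.08889 + 3 × 0.03182 = 0.18434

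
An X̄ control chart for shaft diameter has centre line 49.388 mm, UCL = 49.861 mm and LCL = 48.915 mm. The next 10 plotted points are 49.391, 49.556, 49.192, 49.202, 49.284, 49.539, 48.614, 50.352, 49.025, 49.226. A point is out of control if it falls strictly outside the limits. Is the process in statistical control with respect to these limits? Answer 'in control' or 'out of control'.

Compare each point to [48.915, 49.861]: sample 7 = 48.614 < LCL; sample 8 = 50.352 > UCL.

out of control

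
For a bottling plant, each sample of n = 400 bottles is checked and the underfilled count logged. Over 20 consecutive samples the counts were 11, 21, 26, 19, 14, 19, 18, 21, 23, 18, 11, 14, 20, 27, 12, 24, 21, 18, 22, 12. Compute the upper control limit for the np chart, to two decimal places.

31.17

p̄ = Σdᵢ / (k·n) = 371 / (20 × 400) = 0.04637
UCL = np̄ + 3·√(np̄(1−p̄)) = 18.5500 + 3 × √(18.5500×0.95362) = 18.5500 + 3 × 4.2059 = 31.1678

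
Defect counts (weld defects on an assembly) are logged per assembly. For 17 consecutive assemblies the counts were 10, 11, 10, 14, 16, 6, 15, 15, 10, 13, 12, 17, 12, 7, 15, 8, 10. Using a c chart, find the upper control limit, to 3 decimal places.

c̄ = (10 + 11 + 10 + 14 + 16 + 6 + 15 + 15 + 10 + 13 + 12 + 17 + 12 + 7 + 15 + 8 + 10) / 17 = 201 / 17 = 11.8235
UCL = c̄ + 3√c̄ = 11.8235 + 3 × √11.8235 = 11.8235 + 3 × 3.4385 = 22.1391

22.139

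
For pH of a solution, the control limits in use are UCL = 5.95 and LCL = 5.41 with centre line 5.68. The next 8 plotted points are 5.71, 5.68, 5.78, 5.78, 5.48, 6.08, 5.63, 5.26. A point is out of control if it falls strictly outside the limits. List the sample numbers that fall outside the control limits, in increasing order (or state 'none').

Compare each point to [5.41, 5.95]: sample 6 = 6.08 > UCL; sample 8 = 5.26 < LCL.

6, 8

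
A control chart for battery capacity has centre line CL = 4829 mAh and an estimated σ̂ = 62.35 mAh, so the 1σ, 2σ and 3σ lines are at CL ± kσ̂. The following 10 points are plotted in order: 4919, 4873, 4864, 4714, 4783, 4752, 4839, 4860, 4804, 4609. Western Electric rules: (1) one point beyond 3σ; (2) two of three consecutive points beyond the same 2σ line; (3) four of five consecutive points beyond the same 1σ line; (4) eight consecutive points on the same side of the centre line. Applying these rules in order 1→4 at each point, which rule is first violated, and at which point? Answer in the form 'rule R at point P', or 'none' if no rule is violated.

Zone of each point (C = within 1σ̂, B = 1σ̂–2σ̂, A = 2σ̂–3σ̂, * = beyond 3σ̂; sign = side of CL): 1:+B, 2:+C, 3:+C, 4:-B, 5:-C, 6:-B, 7:+C, 8:+C, 9:-C, 10:-*
Rule 1 (one point beyond the 3σ limits) is satisfied at point 10.

rule 1 at point 10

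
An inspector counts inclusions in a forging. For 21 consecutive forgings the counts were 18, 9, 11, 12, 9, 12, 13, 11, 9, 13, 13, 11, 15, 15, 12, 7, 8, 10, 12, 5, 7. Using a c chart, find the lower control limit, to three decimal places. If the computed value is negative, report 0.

1.076

c̄ = (18 + 9 + 11 + 12 + 9 + 12 + 13 + 11 + 9 + 13 + 13 + 11 + 15 + 15 + 12 + 7 + 8 + 10 + 12 + 5 + 7) / 21 = 232 / 21 = 11.0476
LCL = c̄ − 3√c̄ = 11.0476 − 3 × 3.3238 = 1.0762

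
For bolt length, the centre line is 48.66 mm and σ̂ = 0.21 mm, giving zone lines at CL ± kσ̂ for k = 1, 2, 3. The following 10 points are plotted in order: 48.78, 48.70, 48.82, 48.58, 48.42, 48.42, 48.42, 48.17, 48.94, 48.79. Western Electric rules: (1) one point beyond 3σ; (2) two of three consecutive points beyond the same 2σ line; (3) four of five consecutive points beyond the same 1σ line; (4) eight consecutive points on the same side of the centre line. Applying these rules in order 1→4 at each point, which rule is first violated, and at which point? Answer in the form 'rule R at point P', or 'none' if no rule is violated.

Zone of each point (C = within 1σ̂, B = 1σ̂–2σ̂, A = 2σ̂–3σ̂, * = beyond 3σ̂; sign = side of CL): 1:+C, 2:+C, 3:+C, 4:-C, 5:-B, 6:-B, 7:-B, 8:-A, 9:+B, 10:+C
Rule 3 (four of five consecutive points beyond the same 1σ limit) is satisfied at point 8.

rule 3 at point 8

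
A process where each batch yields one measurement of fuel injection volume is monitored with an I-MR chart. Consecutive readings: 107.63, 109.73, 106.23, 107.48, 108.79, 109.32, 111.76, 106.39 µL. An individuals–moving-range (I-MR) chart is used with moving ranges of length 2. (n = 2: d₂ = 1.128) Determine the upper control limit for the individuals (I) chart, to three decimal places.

X̄ = (107.63 + 109.73 + 106.23 + 107.48 + 108.79 + 109.32 + 111.76 + 106.39) / 8 = 108.4163
Moving ranges: 2.10, 3.50, 1.25, 1.31, 0.53, 2.44, 5.37; M̄R̄ = 16.5000 / 7 = 2.3571
UCL = X̄ + 3·M̄R̄/d₂ = 108.4163 + 3 × 2.3571 / 1.128 = 114.6852

114.685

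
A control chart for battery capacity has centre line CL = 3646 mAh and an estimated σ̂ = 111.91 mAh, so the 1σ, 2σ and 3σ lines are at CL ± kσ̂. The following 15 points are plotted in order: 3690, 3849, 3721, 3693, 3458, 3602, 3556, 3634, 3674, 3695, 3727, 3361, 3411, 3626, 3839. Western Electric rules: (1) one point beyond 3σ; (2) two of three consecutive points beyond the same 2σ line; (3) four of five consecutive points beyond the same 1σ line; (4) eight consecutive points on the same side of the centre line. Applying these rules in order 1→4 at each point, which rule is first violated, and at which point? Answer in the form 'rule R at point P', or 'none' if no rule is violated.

Zone of each point (C = within 1σ̂, B = 1σ̂–2σ̂, A = 2σ̂–3σ̂, * = beyond 3σ̂; sign = side of CL): 1:+C, 2:+B, 3:+C, 4:+C, 5:-B, 6:-C, 7:-C, 8:-C, 9:+C, 10:+C, 11:+C, 12:-A, 13:-A, 14:-C, 15:+B
Rule 2 (two of three consecutive points beyond the same 2σ limit) is satisfied at point 13.

rule 2 at point 13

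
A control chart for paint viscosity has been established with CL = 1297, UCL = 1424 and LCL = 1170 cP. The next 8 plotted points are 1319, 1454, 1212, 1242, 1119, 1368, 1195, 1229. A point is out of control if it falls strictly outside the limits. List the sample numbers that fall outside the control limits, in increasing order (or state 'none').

2, 5

Compare each point to [1170, 1424]: sample 2 = 1454 > UCL; sample 5 = 1119 < LCL.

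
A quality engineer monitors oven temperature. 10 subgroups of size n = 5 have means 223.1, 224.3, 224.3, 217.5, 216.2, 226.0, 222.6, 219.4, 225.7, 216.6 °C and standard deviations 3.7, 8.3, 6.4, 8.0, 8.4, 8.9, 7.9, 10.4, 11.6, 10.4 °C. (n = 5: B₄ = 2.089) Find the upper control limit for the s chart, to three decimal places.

17.548

s̄ = (3.7 + 8.3 + 6.4 + 8.0 + 8.4 + 8.9 + 7.9 + 10.4 + 11.6 + 10.4) / 10 = 8.4000
UCL_s = B₄·s̄ = 2.089 × 8.4000 = 17.5476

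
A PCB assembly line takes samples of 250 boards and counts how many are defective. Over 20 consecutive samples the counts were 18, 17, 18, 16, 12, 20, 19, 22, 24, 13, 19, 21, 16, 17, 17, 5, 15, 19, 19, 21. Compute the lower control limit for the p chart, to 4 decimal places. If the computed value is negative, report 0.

0.0213

p̄ = Σdᵢ / (k·n) = 348 / (20 × 250) = 0.06960
LCL = p̄ − 3·√(p̄(1−p̄)/n) = 0.06960 − 3 × 0.01609 = 0.02132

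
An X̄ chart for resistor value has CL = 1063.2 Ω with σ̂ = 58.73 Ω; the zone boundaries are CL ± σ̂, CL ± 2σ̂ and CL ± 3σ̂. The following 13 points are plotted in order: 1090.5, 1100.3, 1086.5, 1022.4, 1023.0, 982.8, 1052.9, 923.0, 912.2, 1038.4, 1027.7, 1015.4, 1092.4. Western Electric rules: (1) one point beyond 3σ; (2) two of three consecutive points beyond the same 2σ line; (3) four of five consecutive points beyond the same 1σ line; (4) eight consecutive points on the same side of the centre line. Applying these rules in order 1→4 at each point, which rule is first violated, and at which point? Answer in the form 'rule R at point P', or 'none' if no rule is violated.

rule 2 at point 9

Zone of each point (C = within 1σ̂, B = 1σ̂–2σ̂, A = 2σ̂–3σ̂, * = beyond 3σ̂; sign = side of CL): 1:+C, 2:+C, 3:+C, 4:-C, 5:-C, 6:-B, 7:-C, 8:-A, 9:-A, 10:-C, 11:-C, 12:-C, 13:+C
Rule 2 (two of three consecutive points beyond the same 2σ limit) is satisfied at point 9.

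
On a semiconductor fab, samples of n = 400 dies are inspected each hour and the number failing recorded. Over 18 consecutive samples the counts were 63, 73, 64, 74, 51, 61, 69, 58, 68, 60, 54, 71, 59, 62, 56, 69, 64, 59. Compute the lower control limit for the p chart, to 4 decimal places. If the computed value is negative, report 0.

0.1030

p̄ = Σdᵢ / (k·n) = 1135 / (18 × 400) = 0.15764
LCL = p̄ − 3·√(p̄(1−p̄)/n) = 0.15764 − 3 × 0.01822 = 0.10298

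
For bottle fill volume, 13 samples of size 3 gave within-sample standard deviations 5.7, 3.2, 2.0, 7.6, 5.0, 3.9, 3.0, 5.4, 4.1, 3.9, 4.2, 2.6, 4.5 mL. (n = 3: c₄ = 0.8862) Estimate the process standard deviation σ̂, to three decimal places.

s̄ = (5.7 + 3.2 + 2.0 + 7.6 + 5.0 + 3.9 + 3.0 + 5.4 + 4.1 + 3.9 + 4.2 + 2.6 + 4.5) / 13 = 4.2385
σ̂ = s̄ / c₄ = 4.2385 / 0.8862 = 4.7827

4.783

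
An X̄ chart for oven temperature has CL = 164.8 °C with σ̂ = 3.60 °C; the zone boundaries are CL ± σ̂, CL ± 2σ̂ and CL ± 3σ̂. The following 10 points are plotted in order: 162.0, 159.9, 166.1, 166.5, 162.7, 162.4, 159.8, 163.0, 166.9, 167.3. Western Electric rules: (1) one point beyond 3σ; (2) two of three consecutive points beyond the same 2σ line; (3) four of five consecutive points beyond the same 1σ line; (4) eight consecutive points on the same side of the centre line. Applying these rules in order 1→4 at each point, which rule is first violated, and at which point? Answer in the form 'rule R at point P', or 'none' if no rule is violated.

none

Zone of each point (C = within 1σ̂, B = 1σ̂–2σ̂, A = 2σ̂–3σ̂, * = beyond 3σ̂; sign = side of CL): 1:-C, 2:-B, 3:+C, 4:+C, 5:-C, 6:-C, 7:-B, 8:-C, 9:+C, 10:+C
No rule fires across all 10 points.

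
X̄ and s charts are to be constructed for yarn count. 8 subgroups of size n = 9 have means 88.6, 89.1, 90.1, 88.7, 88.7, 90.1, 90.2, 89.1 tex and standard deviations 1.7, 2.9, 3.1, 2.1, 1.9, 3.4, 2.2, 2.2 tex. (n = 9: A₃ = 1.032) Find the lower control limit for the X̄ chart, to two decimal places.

86.81

X̄̄ = (88.6 + 89.1 + 90.1 + 88.7 + 88.7 + 90.1 + 90.2 + 89.1) / 8 = 89.3250
s̄ = (1.7 + 2.9 + 3.1 + 2.1 + 1.9 + 3.4 + 2.2 + 2.2) / 8 = 2.4375
LCL = X̄̄ − A₃·s̄ = 89.3250 − 1.032 × 2.4375 = 86.8095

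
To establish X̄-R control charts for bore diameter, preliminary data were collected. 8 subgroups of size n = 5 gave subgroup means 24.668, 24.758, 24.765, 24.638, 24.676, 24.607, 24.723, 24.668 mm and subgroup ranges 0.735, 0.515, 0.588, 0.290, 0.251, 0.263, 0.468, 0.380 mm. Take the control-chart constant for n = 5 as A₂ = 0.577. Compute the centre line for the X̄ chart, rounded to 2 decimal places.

24.69

X̄̄ = (24.668 + 24.758 + 24.765 + 24.638 + 24.676 + 24.607 + 24.723 + 24.668) / 8 = 197.5030 / 8 = 24.6879
CL = X̄̄ = 24.6879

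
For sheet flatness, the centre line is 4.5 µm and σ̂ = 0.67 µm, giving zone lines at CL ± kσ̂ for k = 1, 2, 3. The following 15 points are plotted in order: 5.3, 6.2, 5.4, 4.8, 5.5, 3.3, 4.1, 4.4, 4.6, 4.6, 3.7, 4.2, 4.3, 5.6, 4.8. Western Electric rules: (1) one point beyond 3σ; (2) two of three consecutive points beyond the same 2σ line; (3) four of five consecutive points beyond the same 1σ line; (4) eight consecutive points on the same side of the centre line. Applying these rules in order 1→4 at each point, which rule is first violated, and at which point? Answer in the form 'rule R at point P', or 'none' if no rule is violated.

Zone of each point (C = within 1σ̂, B = 1σ̂–2σ̂, A = 2σ̂–3σ̂, * = beyond 3σ̂; sign = side of CL): 1:+B, 2:+A, 3:+B, 4:+C, 5:+B, 6:-B, 7:-C, 8:-C, 9:+C, 10:+C, 11:-B, 12:-C, 13:-C, 14:+B, 15:+C
Rule 3 (four of five consecutive points beyond the same 1σ limit) is satisfied at point 5.

rule 3 at point 5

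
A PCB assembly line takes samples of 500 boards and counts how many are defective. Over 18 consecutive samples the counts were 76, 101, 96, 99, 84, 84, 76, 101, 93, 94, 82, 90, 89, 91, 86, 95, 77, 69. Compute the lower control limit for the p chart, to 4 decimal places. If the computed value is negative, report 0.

p̄ = Σdᵢ / (k·n) = 1583 / (18 × 500) = 0.17589
LCL = p̄ − 3·√(p̄(1−p̄)/n) = 0.17589 − 3 × 0.01703 = 0.12481

0.1248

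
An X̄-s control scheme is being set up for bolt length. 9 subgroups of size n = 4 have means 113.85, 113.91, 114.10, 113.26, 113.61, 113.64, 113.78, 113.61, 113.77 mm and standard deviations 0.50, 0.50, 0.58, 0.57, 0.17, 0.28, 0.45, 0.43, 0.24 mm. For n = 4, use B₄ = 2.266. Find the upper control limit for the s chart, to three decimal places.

0.937

s̄ = (0.50 + 0.50 + 0.58 + 0.57 + 0.17 + 0.28 + 0.45 + 0.43 + 0.24) / 9 = 0.4133
UCL_s = B₄·s̄ = 2.266 × 0.4133 = 0.9366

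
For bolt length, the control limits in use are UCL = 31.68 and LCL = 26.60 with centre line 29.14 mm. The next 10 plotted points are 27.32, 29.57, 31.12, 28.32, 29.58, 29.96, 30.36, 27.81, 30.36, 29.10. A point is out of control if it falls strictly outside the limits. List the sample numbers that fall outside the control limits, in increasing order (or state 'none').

none

All 10 points lie within [26.60, 31.68].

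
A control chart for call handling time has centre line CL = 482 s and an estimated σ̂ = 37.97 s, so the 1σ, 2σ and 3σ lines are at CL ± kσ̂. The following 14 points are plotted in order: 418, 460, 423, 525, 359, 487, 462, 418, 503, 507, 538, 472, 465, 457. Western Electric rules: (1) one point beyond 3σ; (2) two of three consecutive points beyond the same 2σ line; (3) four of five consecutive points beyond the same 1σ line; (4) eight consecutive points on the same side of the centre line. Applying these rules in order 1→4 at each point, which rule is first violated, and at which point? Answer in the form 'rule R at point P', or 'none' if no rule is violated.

Zone of each point (C = within 1σ̂, B = 1σ̂–2σ̂, A = 2σ̂–3σ̂, * = beyond 3σ̂; sign = side of CL): 1:-B, 2:-C, 3:-B, 4:+B, 5:-*, 6:+C, 7:-C, 8:-B, 9:+C, 10:+C, 11:+B, 12:-C, 13:-C, 14:-C
Rule 1 (one point beyond the 3σ limits) is satisfied at point 5.

rule 1 at point 5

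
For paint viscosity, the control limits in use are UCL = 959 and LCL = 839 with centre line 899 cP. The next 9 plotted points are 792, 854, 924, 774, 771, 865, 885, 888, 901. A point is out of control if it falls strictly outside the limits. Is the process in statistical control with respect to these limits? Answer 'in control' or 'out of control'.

out of control

Compare each point to [839, 959]: sample 1 = 792 < LCL; sample 4 = 774 < LCL; sample 5 = 771 < LCL.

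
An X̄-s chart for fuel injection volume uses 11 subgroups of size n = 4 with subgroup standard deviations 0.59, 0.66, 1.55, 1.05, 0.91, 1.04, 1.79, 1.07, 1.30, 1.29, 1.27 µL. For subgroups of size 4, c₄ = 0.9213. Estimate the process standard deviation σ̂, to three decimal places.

1.235

s̄ = (0.59 + 0.66 + 1.55 + 1.05 + 0.91 + 1.04 + 1.79 + 1.07 + 1.30 + 1.29 + 1.27) / 11 = 1.1382
σ̂ = s̄ / c₄ = 1.1382 / 0.9213 = 1.2354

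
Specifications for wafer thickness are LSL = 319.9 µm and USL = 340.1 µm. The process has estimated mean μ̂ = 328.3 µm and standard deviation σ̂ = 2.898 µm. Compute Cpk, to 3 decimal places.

0.966

Cpu = (USL − μ̂) / (3σ̂) = (340.1 − 328.3) / (3 × 2.898) = 1.3573; Cpl = (μ̂ − LSL) / (3σ̂) = (328.3 − 319.9) / (3 × 2.898) = 0.9662; Cpk = min(Cpu, Cpl) = 0.9662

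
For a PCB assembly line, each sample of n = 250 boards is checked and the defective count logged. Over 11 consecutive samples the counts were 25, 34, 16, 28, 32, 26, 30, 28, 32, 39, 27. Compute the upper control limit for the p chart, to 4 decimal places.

p̄ = Σdᵢ / (k·n) = 317 / (11 × 250) = 0.11527
UCL = p̄ + 3·√(p̄(1−p̄)/n) = 0.11527 + 3 × √(0.11527×0.88473/250) = 0.11527 + 3 × 0.02020 = 0.17587

0.1759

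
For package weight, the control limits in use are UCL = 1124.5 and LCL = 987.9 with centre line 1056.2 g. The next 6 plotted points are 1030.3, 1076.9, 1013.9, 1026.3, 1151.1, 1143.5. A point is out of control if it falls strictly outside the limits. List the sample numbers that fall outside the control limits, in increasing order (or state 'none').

5, 6

Compare each point to [987.9, 1124.5]: sample 5 = 1151.1 > UCL; sample 6 = 1143.5 > UCL.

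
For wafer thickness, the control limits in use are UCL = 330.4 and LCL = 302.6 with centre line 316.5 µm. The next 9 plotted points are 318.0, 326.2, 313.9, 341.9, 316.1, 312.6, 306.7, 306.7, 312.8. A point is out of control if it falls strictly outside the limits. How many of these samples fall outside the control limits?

1

Compare each point to [302.6, 330.4]: sample 4 = 341.9 > UCL.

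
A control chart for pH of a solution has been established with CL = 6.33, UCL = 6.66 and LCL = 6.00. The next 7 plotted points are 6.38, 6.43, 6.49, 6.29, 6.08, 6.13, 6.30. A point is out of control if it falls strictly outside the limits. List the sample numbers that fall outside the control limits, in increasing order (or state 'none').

none

All 7 points lie within [6.00, 6.66].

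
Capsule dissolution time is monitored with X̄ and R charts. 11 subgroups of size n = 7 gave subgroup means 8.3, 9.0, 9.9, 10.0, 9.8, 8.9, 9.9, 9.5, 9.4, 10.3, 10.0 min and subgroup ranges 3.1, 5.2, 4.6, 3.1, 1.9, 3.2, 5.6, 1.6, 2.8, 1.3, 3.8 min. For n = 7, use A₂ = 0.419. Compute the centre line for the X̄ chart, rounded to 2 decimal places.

9.55

X̄̄ = (8.3 + 9.0 + 9.9 + 10.0 + 9.8 + 8.9 + 9.9 + 9.5 + 9.4 + 10.3 + 10.0) / 11 = 105.0000 / 11 = 9.5455
CL = X̄̄ = 9.5455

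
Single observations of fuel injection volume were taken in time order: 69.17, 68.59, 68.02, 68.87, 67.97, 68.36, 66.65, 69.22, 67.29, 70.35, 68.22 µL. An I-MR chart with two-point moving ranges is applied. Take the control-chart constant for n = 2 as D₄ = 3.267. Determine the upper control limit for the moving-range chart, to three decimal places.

Moving ranges: 0.58, 0.57, 0.85, 0.90, 0.39, 1.71, 2.57, 1.93, 3.06, 2.13; M̄R̄ = 14.6900 / 10 = 1.4690
UCL_MR = D₄·M̄R̄ = 3.267 × 1.4690 = 4.7992

4.799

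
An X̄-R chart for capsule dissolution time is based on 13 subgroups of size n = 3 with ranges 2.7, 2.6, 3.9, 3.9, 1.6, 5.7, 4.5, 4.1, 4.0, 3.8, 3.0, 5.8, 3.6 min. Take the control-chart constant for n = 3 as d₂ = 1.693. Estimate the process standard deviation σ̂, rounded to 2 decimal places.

R̄ = (2.7 + 2.6 + 3.9 + 3.9 + 1.6 + 5.7 + 4.5 + 4.1 + 4.0 + 3.8 + 3.0 + 5.8 + 3.6) / 13 = 3.7846
σ̂ = R̄ / d₂ = 3.7846 / 1.693 = 2.2354

2.24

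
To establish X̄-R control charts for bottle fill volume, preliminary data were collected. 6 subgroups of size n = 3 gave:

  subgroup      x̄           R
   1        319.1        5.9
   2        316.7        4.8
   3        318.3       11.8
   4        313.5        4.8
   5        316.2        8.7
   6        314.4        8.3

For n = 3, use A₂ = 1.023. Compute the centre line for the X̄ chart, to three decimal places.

316.367

X̄̄ = (319.1 + 316.7 + 318.3 + 313.5 + 316.2 + 314.4) / 6 = 1898.2000 / 6 = 316.3667
CL = X̄̄ = 316.3667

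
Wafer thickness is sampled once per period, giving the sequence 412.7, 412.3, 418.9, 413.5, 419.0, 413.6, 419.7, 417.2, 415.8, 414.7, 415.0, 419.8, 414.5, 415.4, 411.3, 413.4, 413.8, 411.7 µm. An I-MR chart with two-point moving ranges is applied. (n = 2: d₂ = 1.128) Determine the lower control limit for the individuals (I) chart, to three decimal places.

406.617

X̄ = (412.7 + 412.3 + 418.9 + 413.5 + 419.0 + 413.6 + 419.7 + 417.2 + 415.8 + 414.7 + 415.0 + 419.8 + 414.5 + 415.4 + 411.3 + 413.4 + 413.8 + 411.7) / 18 = 415.1278
Moving ranges: 0.4, 6.6, 5.4, 5.5, 5.4, 6.1, 2.5, 1.4, 1.1, 0.3, 4.8, 5.3, 0.9, 4.1, 2.1, 0.4, 2.1; M̄R̄ = 54.4000 / 17 = 3.2000
LCL = X̄ − 3·M̄R̄/d₂ = 415.1278 − 3 × 3.2000 / 1.128 = 406.6171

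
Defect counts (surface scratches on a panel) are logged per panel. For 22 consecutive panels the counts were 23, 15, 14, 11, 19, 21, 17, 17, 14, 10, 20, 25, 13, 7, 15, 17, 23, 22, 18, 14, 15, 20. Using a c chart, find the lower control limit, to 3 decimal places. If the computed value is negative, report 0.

c̄ = (23 + 15 + 14 + 11 + 19 + 21 + 17 + 17 + 14 + 10 + 20 + 25 + 13 + 7 + 15 + 17 + 23 + 22 + 18 + 14 + 15 + 20) / 22 = 370 / 22 = 16.8182
LCL = c̄ − 3√c̄ = 16.8182 − 3 × 4.1010 = 4.5152

4.515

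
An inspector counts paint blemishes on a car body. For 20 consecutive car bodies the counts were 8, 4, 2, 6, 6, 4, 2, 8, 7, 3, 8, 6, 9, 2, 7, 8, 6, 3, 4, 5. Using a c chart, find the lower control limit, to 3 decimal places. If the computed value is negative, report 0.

0.000

c̄ = (8 + 4 + 2 + 6 + 6 + 4 + 2 + 8 + 7 + 3 + 8 + 6 + 9 + 2 + 7 + 8 + 6 + 3 + 4 + 5) / 20 = 108 / 20 = 5.4000
LCL = c̄ − 3√c̄ = 5.4000 − 3 × 2.3238 = -1.5714 → 0 (cannot be negative)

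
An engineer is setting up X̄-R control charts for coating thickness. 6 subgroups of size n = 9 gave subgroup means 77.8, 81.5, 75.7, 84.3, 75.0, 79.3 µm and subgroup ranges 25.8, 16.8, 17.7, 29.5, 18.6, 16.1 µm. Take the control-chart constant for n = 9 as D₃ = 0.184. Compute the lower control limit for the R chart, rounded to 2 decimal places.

3.82

R̄ = (25.8 + 16.8 + 17.7 + 29.5 + 18.6 + 16.1) / 6 = 124.5000 / 6 = 20.7500
LCL_R = D₃·R̄ = 0.184 × 20.7500 = 3.8180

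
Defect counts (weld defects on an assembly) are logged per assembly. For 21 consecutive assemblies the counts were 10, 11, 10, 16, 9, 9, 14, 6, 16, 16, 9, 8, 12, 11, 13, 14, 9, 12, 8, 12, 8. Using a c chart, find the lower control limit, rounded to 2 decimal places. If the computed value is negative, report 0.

c̄ = (10 + 11 + 10 + 16 + 9 + 9 + 14 + 6 + 16 + 16 + 9 + 8 + 12 + 11 + 13 + 14 + 9 + 12 + 8 + 12 + 8) / 21 = 233 / 21 = 11.0952
LCL = c̄ − 3√c̄ = 11.0952 − 3 × 3.3310 = 1.1024

1.10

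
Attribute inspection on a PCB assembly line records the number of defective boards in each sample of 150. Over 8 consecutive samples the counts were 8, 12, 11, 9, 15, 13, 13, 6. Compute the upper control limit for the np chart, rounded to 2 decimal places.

p̄ = Σdᵢ / (k·n) = 87 / (8 × 150) = 0.07250
UCL = np̄ + 3·√(np̄(1−p̄)) = 10.8750 + 3 × √(10.8750×0.92750) = 10.8750 + 3 × 3.1759 = 20.4028

20.40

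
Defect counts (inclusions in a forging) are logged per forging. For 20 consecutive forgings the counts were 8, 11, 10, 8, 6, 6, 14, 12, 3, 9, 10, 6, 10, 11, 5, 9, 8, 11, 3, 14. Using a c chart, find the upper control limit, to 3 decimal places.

c̄ = (8 + 11 + 10 + 8 + 6 + 6 + 14 + 12 + 3 + 9 + 10 + 6 + 10 + 11 + 5 + 9 + 8 + 11 + 3 + 14) / 20 = 174 / 20 = 8.7000
UCL = c̄ + 3√c̄ = 8.7000 + 3 × √8.7000 = 8.7000 + 3 × 2.9496 = 17.5487

17.549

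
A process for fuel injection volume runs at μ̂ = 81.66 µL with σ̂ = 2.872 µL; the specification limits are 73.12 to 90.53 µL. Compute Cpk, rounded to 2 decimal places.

Cpu = (USL − μ̂) / (3σ̂) = (90.53 − 81.66) / (3 × 2.872) = 1.0295; Cpl = (μ̂ − LSL) / (3σ̂) = (81.66 − 73.12) / (3 × 2.872) = 0.9912; Cpk = min(Cpu, Cpl) = 0.9912

0.99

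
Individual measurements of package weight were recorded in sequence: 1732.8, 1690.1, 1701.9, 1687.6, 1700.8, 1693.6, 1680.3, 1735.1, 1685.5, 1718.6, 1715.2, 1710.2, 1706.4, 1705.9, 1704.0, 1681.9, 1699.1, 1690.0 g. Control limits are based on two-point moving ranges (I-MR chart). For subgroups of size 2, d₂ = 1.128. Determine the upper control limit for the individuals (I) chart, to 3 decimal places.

X̄ = (1732.8 + 1690.1 + 1701.9 + 1687.6 + 1700.8 + 1693.6 + 1680.3 + 1735.1 + 1685.5 + 1718.6 + 1715.2 + 1710.2 + 1706.4 + 1705.9 + 1704.0 + 1681.9 + 1699.1 + 1690.0) / 18 = 1702.1667
Moving ranges: 42.7, 11.8, 14.3, 13.2, 7.2, 13.3, 54.8, 49.6, 33.1, 3.4, 5.0, 3.8, 0.5, 1.9, 22.1, 17.2, 9.1; M̄R̄ = 303.0000 / 17 = 17.8235
UCL = X̄ + 3·M̄R̄/d₂ = 1702.1667 + 3 × 17.8235 / 1.128 = 1749.5697

1749.570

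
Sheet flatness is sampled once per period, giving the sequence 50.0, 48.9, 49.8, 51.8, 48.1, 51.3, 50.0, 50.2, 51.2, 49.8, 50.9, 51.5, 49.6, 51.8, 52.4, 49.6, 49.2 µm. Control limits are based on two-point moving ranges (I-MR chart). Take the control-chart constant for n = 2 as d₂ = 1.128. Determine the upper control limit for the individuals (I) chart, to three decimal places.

X̄ = (50.0 + 48.9 + 49.8 + 51.8 + 48.1 + 51.3 + 50.0 + 50.2 + 51.2 + 49.8 + 50.9 + 51.5 + 49.6 + 51.8 + 52.4 + 49.6 + 49.2) / 17 = 50.3588
Moving ranges: 1.1, 0.9, 2.0, 3.7, 3.2, 1.3, 0.2, 1.0, 1.4, 1.1, 0.6, 1.9, 2.2, 0.6, 2.8, 0.4; M̄R̄ = 24.4000 / 16 = 1.5250
UCL = X̄ + 3·M̄R̄/d₂ = 50.3588 + 3 × 1.5250 / 1.128 = 54.4147

54.415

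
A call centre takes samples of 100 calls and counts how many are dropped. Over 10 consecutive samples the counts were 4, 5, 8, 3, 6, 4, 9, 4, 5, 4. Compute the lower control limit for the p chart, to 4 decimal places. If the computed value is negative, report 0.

0.0000

p̄ = Σdᵢ / (k·n) = 52 / (10 × 100) = 0.05200
LCL = p̄ − 3·√(p̄(1−p̄)/n) = 0.05200 − 3 × 0.02220 = -0.01461 → 0 (negative, so LCL = 0)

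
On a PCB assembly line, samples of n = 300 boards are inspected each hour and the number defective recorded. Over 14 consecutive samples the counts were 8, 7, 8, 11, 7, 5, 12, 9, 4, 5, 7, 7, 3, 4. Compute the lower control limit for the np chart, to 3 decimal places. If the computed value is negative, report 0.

p̄ = Σdᵢ / (k·n) = 97 / (14 × 300) = 0.02310
LCL = np̄ − 3·√(np̄(1−p̄)) = 6.9286 − 3 × 2.6016 = -0.8764 → 0 (negative, so LCL = 0)

0.000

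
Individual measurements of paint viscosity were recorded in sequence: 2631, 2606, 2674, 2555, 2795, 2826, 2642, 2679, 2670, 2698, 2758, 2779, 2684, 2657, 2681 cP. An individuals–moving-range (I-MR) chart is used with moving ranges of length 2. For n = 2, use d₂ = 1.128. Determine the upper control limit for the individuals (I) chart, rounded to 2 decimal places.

2872.89

X̄ = (2631 + 2606 + 2674 + 2555 + 2795 + 2826 + 2642 + 2679 + 2670 + 2698 + 2758 + 2779 + 2684 + 2657 + 2681) / 15 = 2689.0000
Moving ranges: 25, 68, 119, 240, 31, 184, 37, 9, 28, 60, 21, 95, 27, 24; M̄R̄ = 968.0000 / 14 = 69.1429
UCL = X̄ + 3·M̄R̄/d₂ = 2689.0000 + 3 × 69.1429 / 1.128 = 2872.8906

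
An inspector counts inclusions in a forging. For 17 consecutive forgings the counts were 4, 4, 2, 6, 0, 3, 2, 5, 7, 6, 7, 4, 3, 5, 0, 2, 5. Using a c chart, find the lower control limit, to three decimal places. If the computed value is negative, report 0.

0.000

c̄ = (4 + 4 + 2 + 6 + 0 + 3 + 2 + 5 + 7 + 6 + 7 + 4 + 3 + 5 + 0 + 2 + 5) / 17 = 65 / 17 = 3.8235
LCL = c̄ − 3√c̄ = 3.8235 − 3 × 1.9554 = -2.0426 → 0 (cannot be negative)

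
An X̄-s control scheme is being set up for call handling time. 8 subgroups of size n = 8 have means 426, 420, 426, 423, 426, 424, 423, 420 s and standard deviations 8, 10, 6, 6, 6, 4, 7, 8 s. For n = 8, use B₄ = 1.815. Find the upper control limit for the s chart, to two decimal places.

12.48

s̄ = (8 + 10 + 6 + 6 + 6 + 4 + 7 + 8) / 8 = 6.8750
UCL_s = B₄·s̄ = 1.815 × 6.8750 = 12.4781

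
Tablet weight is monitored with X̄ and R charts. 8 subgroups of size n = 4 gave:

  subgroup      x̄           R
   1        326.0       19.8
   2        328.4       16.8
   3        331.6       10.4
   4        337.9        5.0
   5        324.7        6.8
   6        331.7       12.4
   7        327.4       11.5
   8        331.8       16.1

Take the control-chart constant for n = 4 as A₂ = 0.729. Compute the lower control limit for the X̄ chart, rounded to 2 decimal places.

320.93

X̄̄ = (326.0 + 328.4 + 331.6 + 337.9 + 324.7 + 331.7 + 327.4 + 331.8) / 8 = 2639.5000 / 8 = 329.9375
R̄ = (19.8 + 16.8 + 10.4 + 5.0 + 6.8 + 12.4 + 11.5 + 16.1) / 8 = 98.8000 / 8 = 12.3500
LCL = X̄̄ − A₂·R̄ = 329.9375 − 0.729 × 12.3500 = 320.9343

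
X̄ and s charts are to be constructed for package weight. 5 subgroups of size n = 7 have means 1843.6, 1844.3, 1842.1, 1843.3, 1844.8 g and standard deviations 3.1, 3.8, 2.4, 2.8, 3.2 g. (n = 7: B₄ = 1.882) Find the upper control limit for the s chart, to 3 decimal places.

5.759

s̄ = (3.1 + 3.8 + 2.4 + 2.8 + 3.2) / 5 = 3.0600
UCL_s = B₄·s̄ = 1.882 × 3.0600 = 5.7589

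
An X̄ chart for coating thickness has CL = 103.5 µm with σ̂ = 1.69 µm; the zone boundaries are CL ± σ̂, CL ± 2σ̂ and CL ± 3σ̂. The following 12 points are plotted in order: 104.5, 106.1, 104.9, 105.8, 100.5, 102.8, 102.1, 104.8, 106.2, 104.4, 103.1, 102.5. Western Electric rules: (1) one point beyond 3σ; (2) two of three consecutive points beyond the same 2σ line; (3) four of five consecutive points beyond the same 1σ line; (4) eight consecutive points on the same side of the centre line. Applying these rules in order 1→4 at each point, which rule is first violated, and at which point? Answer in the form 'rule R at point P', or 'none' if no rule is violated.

Zone of each point (C = within 1σ̂, B = 1σ̂–2σ̂, A = 2σ̂–3σ̂, * = beyond 3σ̂; sign = side of CL): 1:+C, 2:+B, 3:+C, 4:+B, 5:-B, 6:-C, 7:-C, 8:+C, 9:+B, 10:+C, 11:-C, 12:-C
No rule fires across all 12 points.

none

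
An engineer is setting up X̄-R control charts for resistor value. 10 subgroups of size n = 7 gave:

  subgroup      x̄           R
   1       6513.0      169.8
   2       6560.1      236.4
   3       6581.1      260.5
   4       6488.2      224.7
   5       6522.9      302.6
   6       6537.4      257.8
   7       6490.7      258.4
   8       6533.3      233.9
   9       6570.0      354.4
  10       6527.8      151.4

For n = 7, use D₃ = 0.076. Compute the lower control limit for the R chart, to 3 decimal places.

R̄ = (169.8 + 236.4 + 260.5 + 224.7 + 302.6 + 257.8 + 258.4 + 233.9 + 354.4 + 151.4) / 10 = 2449.9000 / 10 = 244.9900
LCL_R = D₃·R̄ = 0.076 × 244.9900 = 18.6192

18.619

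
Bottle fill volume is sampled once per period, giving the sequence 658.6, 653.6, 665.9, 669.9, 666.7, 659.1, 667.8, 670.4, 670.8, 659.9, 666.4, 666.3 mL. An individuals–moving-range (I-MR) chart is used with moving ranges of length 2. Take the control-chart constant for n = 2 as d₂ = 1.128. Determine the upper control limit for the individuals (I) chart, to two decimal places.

X̄ = (658.6 + 653.6 + 665.9 + 669.9 + 666.7 + 659.1 + 667.8 + 670.4 + 670.8 + 659.9 + 666.4 + 666.3) / 12 = 664.6167
Moving ranges: 5.0, 12.3, 4.0, 3.2, 7.6, 8.7, 2.6, 0.4, 10.9, 6.5, 0.1; M̄R̄ = 61.3000 / 11 = 5.5727
UCL = X̄ + 3·M̄R̄/d₂ = 664.6167 + 3 × 5.5727 / 1.128 = 679.4377

679.44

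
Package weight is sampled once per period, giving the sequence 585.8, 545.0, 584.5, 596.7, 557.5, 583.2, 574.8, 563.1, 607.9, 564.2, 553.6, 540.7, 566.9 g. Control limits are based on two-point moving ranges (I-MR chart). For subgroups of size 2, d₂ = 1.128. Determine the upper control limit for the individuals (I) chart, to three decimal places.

641.038

X̄ = (585.8 + 545.0 + 584.5 + 596.7 + 557.5 + 583.2 + 574.8 + 563.1 + 607.9 + 564.2 + 553.6 + 540.7 + 566.9) / 13 = 571.0692
Moving ranges: 40.8, 39.5, 12.2, 39.2, 25.7, 8.4, 11.7, 44.8, 43.7, 10.6, 12.9, 26.2; M̄R̄ = 315.7000 / 12 = 26.3083
UCL = X̄ + 3·M̄R̄/d₂ = 571.0692 + 3 × 26.3083 / 1.128 = 641.0382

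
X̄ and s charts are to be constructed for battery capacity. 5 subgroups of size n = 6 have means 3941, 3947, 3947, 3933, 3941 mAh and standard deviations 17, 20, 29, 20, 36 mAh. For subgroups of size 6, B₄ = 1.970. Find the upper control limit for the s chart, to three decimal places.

s̄ = (17 + 20 + 29 + 20 + 36) / 5 = 24.4000
UCL_s = B₄·s̄ = 1.970 × 24.4000 = 48.0680

48.068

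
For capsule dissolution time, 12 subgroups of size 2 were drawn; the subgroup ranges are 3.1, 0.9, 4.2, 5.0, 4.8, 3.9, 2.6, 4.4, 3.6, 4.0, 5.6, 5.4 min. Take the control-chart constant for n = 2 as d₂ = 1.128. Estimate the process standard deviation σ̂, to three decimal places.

R̄ = (3.1 + 0.9 + 4.2 + 5.0 + 4.8 + 3.9 + 2.6 + 4.4 + 3.6 + 4.0 + 5.6 + 5.4) / 12 = 3.9583
σ̂ = R̄ / d₂ = 3.9583 / 1.128 = 3.5092

3.509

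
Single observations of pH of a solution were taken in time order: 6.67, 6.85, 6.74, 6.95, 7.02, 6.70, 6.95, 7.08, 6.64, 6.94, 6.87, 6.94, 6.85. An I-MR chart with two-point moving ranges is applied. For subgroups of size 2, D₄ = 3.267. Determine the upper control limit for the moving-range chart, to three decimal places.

Moving ranges: 0.18, 0.11, 0.21, 0.07, 0.32, 0.25, 0.13, 0.44, 0.30, 0.07, 0.07, 0.09; M̄R̄ = 2.2400 / 12 = 0.1867
UCL_MR = D₄·M̄R̄ = 3.267 × 0.1867 = 0.6098

0.610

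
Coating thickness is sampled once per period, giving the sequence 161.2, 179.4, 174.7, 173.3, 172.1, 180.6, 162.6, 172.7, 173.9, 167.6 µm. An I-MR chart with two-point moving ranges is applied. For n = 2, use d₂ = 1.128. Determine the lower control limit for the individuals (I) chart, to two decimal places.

X̄ = (161.2 + 179.4 + 174.7 + 173.3 + 172.1 + 180.6 + 162.6 + 172.7 + 173.9 + 167.6) / 10 = 171.8100
Moving ranges: 18.2, 4.7, 1.4, 1.2, 8.5, 18.0, 10.1, 1.2, 6.3; M̄R̄ = 69.6000 / 9 = 7.7333
LCL = X̄ − 3·M̄R̄/d₂ = 171.8100 − 3 × 7.7333 / 1.128 = 151.2426

151.24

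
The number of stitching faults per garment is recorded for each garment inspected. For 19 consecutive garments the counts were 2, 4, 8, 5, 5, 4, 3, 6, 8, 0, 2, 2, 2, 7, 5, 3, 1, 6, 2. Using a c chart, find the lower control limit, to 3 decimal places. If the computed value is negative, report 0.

c̄ = (2 + 4 + 8 + 5 + 5 + 4 + 3 + 6 + 8 + 0 + 2 + 2 + 2 + 7 + 5 + 3 + 1 + 6 + 2) / 19 = 75 / 19 = 3.9474
LCL = c̄ − 3√c̄ = 3.9474 − 3 × 1.9868 = -2.0130 → 0 (cannot be negative)

0.000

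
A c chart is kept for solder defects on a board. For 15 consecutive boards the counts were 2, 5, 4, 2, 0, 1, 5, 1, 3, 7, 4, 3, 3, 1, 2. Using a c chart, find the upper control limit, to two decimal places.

c̄ = (2 + 5 + 4 + 2 + 0 + 1 + 5 + 1 + 3 + 7 + 4 + 3 + 3 + 1 + 2) / 15 = 43 / 15 = 2.8667
UCL = c̄ + 3√c̄ = 2.8667 + 3 × √2.8667 = 2.8667 + 3 × 1.6931 = 7.9460

7.95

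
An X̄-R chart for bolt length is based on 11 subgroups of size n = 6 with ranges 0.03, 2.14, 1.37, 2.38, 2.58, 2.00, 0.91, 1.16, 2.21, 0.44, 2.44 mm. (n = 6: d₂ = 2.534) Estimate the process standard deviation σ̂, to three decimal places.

0.634

R̄ = (0.03 + 2.14 + 1.37 + 2.38 + 2.58 + 2.00 + 0.91 + 1.16 + 2.21 + 0.44 + 2.44) / 11 = 1.6055
σ̂ = R̄ / d₂ = 1.6055 / 2.534 = 0.6336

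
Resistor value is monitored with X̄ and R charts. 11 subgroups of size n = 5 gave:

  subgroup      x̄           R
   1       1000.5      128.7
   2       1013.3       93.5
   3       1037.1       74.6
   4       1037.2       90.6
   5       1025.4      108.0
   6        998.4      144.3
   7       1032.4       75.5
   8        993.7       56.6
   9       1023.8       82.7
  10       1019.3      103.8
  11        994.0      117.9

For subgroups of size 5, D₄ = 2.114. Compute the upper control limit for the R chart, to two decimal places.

206.83

R̄ = (128.7 + 93.5 + 74.6 + 90.6 + 108.0 + 144.3 + 75.5 + 56.6 + 82.7 + 103.8 + 117.9) / 11 = 1076.2000 / 11 = 97.8364
UCL_R = D₄·R̄ = 2.114 × 97.8364 = 206.8261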